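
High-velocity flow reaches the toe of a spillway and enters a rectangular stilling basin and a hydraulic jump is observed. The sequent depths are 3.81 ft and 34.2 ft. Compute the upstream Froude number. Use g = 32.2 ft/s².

For a rectangular channel the momentum equation gives q² = ½·g·y₁·y₂·(y₁ + y₂) = ½×32.2×3.81×34.2×38.0 = 79740.
q = √79740 = 282 ft²/s.
V₁ = q/y₁ = 74.1 ft/s; Fr₁ = V₁/√(g·y₁) = 6.69.

Fr₁ = 6.69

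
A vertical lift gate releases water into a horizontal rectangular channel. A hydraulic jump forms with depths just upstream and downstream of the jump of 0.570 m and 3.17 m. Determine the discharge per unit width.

For a rectangular channel the momentum equation gives q² = ½·g·y₁·y₂·(y₁ + y₂) = ½×9.81×0.570×3.17×3.74 = 33.1.
q = √33.1 = 5.76 m²/s.

q = 5.76 m²/s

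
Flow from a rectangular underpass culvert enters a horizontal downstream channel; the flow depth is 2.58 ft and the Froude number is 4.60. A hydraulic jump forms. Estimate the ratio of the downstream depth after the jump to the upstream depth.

y₂/y₁ = 6.02

Fr₁ = 4.60 (given).
Bélanger equation: y₂/y₁ = ½[√(1 + 8Fr₁²) − 1] = ½[√170.3 − 1] = 6.02.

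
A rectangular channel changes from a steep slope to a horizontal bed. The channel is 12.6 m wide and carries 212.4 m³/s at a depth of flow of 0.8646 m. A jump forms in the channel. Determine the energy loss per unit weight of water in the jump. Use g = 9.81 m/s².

ΔE = 12.23 m

q = Q/b = 212.4/12.6 = 16.86 m²/s; V₁ = q/y₁ = 19.50 m/s. Fr₁ = V₁/√(g·y₁) = 6.695.
Sequent-depth ratio: y₂/y₁ = ½[√(1 + 8Fr₁²) − 1] = ½[√359.54 − 1] = 8.981.
y₂ = 8.981 × 0.8646 = 7.765 m.
V₂ = q/y₂ = 16.86/7.765 = 2.171 m/s. E₁ = y₁ + V₁²/2g = 20.24 m; E₂ = y₂ + V₂²/2g = 8.005 m. ΔE = E₁ − E₂ = 12.23 m.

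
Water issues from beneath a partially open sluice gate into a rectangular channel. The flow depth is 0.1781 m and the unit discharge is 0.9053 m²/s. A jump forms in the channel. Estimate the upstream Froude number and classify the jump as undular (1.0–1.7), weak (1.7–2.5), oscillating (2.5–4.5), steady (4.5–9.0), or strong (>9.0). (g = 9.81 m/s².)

Fr₁ = 3.846; oscillating jump

V₁ = q/y₁ = 0.9053/0.1781 = 5.083 m/s. Fr₁ = V₁/√(g·y₁) = 5.083/√(9.81×0.1781) = 3.846.
Fr₁ = 3.846 lies in the oscillating range.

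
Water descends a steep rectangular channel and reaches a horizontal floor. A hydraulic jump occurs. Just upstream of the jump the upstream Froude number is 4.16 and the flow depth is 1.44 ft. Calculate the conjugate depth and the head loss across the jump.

Fr₁ = 4.16 (given).
Bélanger equation: y₂/y₁ = ½[√(1 + 8Fr₁²) − 1] = ½[√139.4 − 1] = 5.40.
y₂ = 5.40 × 1.44 = 7.78 ft.
V₁ = Fr₁·√(g·y₁) = 4.16×√(32.2×1.44) = 28.3 ft/s; q = V₁·y₁ = 40.8 ft²/s. V₂ = q/y₂ = 40.8/7.78 = 5.24 ft/s. E₁ = y₁ + V₁²/2g = 13.9 ft; E₂ = y₂ + V₂²/2g = 8.21 ft. ΔE = E₁ − E₂ = 5.69 ft.

y₂ = 7.78 ft; ΔE = 5.69 ft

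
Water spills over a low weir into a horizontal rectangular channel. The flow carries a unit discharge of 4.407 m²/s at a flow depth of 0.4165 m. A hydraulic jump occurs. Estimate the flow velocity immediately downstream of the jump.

V₂ = 1.529 m/s

V₁ = q/y₁ = 4.407/0.4165 = 10.58 m/s. Fr₁ = V₁/√(g·y₁) = 10.58/√(9.81×0.4165) = 5.235.
From the momentum equation for a rectangular channel, y₂/y₁ = ½[√(1 + 8Fr₁²) − 1] = ½[√220.21 − 1] = 6.920.
y₂ = 6.920 × 0.4165 = 2.882 m.
V₂ = q/y₂ = 4.407/2.882 = 1.529 m/s.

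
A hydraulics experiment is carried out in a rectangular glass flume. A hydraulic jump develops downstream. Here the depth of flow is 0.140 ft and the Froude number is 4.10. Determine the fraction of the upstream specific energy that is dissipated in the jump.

ΔE/E₁ = 0.403 (40.3%)

Fr₁ = 4.10 (given).
Bélanger equation: y₂/y₁ = ½[√(1 + 8Fr₁²) − 1] = ½[√135.5 − 1] = 5.32.
y₂ = 5.32 × 0.140 = 0.745 ft.
E₁ = y₁(1 + Fr₁²/2) = 0.140×(1 + 4.10²/2) = 1.32 ft. ΔE = (y₂ − y₁)³/(4y₁y₂) = 0.530 ft. ΔE/E₁ = 0.530/1.32 = 0.403.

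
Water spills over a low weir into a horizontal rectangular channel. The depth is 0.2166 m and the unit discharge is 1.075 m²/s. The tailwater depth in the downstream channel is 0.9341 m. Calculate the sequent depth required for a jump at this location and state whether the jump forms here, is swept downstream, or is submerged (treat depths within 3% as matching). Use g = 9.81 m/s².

V₁ = q/y₁ = 1.075/0.2166 = 4.963 m/s. Fr₁ = V₁/√(g·y₁) = 4.963/√(9.81×0.2166) = 3.405.
From the momentum equation for a rectangular channel, y₂/y₁ = ½[√(1 + 8Fr₁²) − 1] = ½[√93.739 − 1] = 4.341.
y₂ = 4.341 × 0.2166 = 0.9402 m.
Tailwater y_tw = 0.9341 m: y_tw ≈ y₂, so the jump forms here.

y₂ = 0.9402 m; the jump forms here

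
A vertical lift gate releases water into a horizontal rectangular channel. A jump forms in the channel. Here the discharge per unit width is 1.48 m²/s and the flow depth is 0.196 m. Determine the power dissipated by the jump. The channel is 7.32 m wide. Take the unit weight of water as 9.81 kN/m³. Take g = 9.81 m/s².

V₁ = q/y₁ = 1.48/0.196 = 7.55 m/s. Fr₁ = V₁/√(g·y₁) = 7.55/√(9.81×0.196) = 5.45.
Conjugate-depth relation: y₂/y₁ = ½[√(1 + 8Fr₁²) − 1] = ½[√238.2 − 1] = 7.22.
y₂ = 7.22 × 0.196 = 1.41 m.
V₂ = q/y₂ = 1.48/1.41 = 1.05 m/s. E₁ = y₁ + V₁²/2g = 3.10 m; E₂ = y₂ + V₂²/2g = 1.47 m. ΔE = E₁ − E₂ = 1.63 m.
Q = q·b = 1.48 × 7.32 = 10.8 m³/s. P = γ·Q·ΔE = 9.81 × 10.8 × 1.63 = 173 kW.

P = 173 kW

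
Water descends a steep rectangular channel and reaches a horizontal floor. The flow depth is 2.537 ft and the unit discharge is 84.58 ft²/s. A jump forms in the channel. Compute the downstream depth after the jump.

V₁ = q/y₁ = 84.58/2.537 = 33.34 ft/s. Fr₁ = V₁/√(g·y₁) = 33.34/√(32.2×2.537) = 3.689.
Bélanger equation: y₂/y₁ = ½[√(1 + 8Fr₁²) − 1] = ½[√109.84 − 1] = 4.740.
y₂ = 4.740 × 2.537 = 12.03 ft.

y₂ = 12.03 ft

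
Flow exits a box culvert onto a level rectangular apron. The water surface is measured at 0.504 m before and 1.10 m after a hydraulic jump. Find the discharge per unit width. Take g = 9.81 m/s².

q = 2.09 m²/s

For a rectangular channel the momentum equation gives q² = ½·g·y₁·y₂·(y₁ + y₂) = ½×9.81×0.504×1.10×1.60 = 4.36.
q = √4.36 = 2.09 m²/s.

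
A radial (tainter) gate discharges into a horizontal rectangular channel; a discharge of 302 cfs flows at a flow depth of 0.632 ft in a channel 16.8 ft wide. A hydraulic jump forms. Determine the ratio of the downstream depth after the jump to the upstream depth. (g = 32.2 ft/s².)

y₂/y₁ = 8.43

q = Q/b = 302/16.8 = 18.0 ft²/s; V₁ = q/y₁ = 28.4 ft/s. Fr₁ = V₁/√(g·y₁) = 6.31.
Sequent-depth ratio: y₂/y₁ = ½[√(1 + 8Fr₁²) − 1] = ½[√319.0 − 1] = 8.43.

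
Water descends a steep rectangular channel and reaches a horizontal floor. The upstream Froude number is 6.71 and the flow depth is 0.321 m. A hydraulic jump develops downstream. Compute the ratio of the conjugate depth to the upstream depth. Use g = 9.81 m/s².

y₂/y₁ = 9.00

Fr₁ = 6.71 (given).
Bélanger equation: y₂/y₁ = ½[√(1 + 8Fr₁²) − 1] = ½[√361.2 − 1] = 9.00.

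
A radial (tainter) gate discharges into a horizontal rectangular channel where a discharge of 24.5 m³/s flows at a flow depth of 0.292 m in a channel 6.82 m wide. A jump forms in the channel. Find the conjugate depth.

q = Q/b = 24.5/6.82 = 3.59 m²/s; V₁ = q/y₁ = 12.3 m/s. Fr₁ = V₁/√(g·y₁) = 7.27.
By Bélanger, y₂/y₁ = ½[√(1 + 8Fr₁²) − 1] = ½[√423.7 − 1] = 9.79.
y₂ = 9.79 × 0.292 = 2.86 m.

y₂ = 2.86 m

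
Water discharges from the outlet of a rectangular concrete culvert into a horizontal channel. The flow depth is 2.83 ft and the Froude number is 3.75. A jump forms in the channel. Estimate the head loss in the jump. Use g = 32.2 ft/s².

ΔE = 8.21 ft

Fr₁ = 3.75 (given).
Bélanger equation: y₂/y₁ = ½[√(1 + 8Fr₁²) − 1] = ½[√113.5 − 1] = 4.83.
y₂ = 4.83 × 2.83 = 13.7 ft.
V₁ = Fr₁·√(g·y₁) = 3.75×√(32.2×2.83) = 35.8 ft/s; q = V₁·y₁ = 101 ft²/s. V₂ = q/y₂ = 101/13.7 = 7.42 ft/s. E₁ = y₁ + V₁²/2g = 22.7 ft; E₂ = y₂ + V₂²/2g = 14.5 ft. ΔE = E₁ − E₂ = 8.21 ft.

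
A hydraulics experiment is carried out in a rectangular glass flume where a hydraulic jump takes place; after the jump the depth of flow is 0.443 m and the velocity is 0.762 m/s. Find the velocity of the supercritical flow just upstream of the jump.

Fr₂ = V₂/√(g·y₂) = 0.762/√(9.81×0.443) = 0.366.
Applying the sequent-depth relation in reverse, y₁/y₂ = ½[√(1 + 8Fr₂²) − 1] = ½[√2.069 − 1] = 0.219.
y₁ = 0.219 × 0.443 = 0.0971 m.
V₁ = q/y₁ = 0.338/0.0971 = 3.48 m/s.

V₁ = 3.48 m/s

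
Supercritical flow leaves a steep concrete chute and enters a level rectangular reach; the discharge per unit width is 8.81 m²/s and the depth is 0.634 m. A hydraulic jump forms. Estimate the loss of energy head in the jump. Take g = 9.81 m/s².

ΔE = 5.61 m

V₁ = q/y₁ = 8.81/0.634 = 13.9 m/s. Fr₁ = V₁/√(g·y₁) = 13.9/√(9.81×0.634) = 5.57.
From the momentum equation for a rectangular channel, y₂/y₁ = ½[√(1 + 8Fr₁²) − 1] = ½[√249.4 − 1] = 7.40.
y₂ = 7.40 × 0.634 = 4.69 m.
Head loss: ΔE = (y₂ − y₁)³/(4y₁y₂) = (4.69 − 0.634)³/(4×0.634×4.69) = 66.7/11.9 = 5.61 m.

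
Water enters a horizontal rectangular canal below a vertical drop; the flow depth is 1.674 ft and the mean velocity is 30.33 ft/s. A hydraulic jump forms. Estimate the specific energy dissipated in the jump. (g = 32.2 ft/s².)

ΔE = 6.483 ft

Fr₁ = V₁/√(g·y₁) = 30.33/√(32.2×1.674) = 4.131.
Conjugate-depth relation: y₂/y₁ = ½[√(1 + 8Fr₁²) − 1] = ½[√137.53 − 1] = 5.364.
y₂ = 5.364 × 1.674 = 8.979 ft.
Head loss: ΔE = (y₂ − y₁)³/(4y₁y₂) = (8.979 − 1.674)³/(4×1.674×8.979) = 389.8/60.12 = 6.483 ft.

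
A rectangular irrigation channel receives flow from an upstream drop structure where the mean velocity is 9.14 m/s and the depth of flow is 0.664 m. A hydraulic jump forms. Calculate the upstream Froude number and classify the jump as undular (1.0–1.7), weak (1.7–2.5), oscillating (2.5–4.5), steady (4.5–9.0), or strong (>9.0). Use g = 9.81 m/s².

Fr₁ = 3.58; oscillating jump

Fr₁ = V₁/√(g·y₁) = 9.14/√(9.81×0.664) = 3.58.
Fr₁ = 3.58 lies in the oscillating range.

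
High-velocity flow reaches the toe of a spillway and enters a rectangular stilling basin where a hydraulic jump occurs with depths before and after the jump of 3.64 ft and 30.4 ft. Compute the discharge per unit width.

q = 246 ft²/s

For a rectangular channel the momentum equation gives q² = ½·g·y₁·y₂·(y₁ + y₂) = ½×32.2×3.64×30.4×34.0 = 60644.
q = √60644 = 246 ft²/s.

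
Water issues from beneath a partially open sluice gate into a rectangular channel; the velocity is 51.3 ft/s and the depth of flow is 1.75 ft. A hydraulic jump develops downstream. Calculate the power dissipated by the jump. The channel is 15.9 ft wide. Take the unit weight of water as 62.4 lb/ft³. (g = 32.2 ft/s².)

Fr₁ = V₁/√(g·y₁) = 51.3/√(32.2×1.75) = 6.83.
From the momentum equation for a rectangular channel, y₂/y₁ = ½[√(1 + 8Fr₁²) − 1] = ½[√374.6 − 1] = 9.18.
y₂ = 9.18 × 1.75 = 16.1 ft.
Head loss: ΔE = (y₂ − y₁)³/(4y₁y₂) = (16.1 − 1.75)³/(4×1.75×16.1) = 2931/112 = 26.1 ft.
q = V₁·y₁ = 51.3 × 1.75 = 89.8 ft²/s. Q = q·b = 89.8 × 15.9 = 1427 cfs. P = γ·Q·ΔE/550 = 62.4 × 1427 × 26.1 / 550 = 4222 hp.

P = 4222 hp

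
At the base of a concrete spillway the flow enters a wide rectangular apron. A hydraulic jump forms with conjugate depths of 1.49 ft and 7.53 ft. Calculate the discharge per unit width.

For a rectangular channel the momentum equation gives q² = ½·g·y₁·y₂·(y₁ + y₂) = ½×32.2×1.49×7.53×9.02 = 1629.
q = √1629 = 40.4 ft²/s.

q = 40.4 ft²/s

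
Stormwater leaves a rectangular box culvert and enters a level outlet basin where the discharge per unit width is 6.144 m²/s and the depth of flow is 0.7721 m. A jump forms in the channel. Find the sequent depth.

y₂ = 2.795 m

V₁ = q/y₁ = 6.144/0.7721 = 7.958 m/s. Fr₁ = V₁/√(g·y₁) = 7.958/√(9.81×0.7721) = 2.891.
By Bélanger, y₂/y₁ = ½[√(1 + 8Fr₁²) − 1] = ½[√67.881 − 1] = 3.619.
y₂ = 3.619 × 0.7721 = 2.795 m.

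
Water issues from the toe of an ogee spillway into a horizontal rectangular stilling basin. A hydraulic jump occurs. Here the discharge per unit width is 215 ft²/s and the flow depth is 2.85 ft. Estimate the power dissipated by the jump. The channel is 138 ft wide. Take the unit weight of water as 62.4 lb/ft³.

V₁ = q/y₁ = 215/2.85 = 75.4 ft/s. Fr₁ = V₁/√(g·y₁) = 75.4/√(32.2×2.85) = 7.87.
Sequent-depth ratio: y₂/y₁ = ½[√(1 + 8Fr₁²) − 1] = ½[√497.1 − 1] = 10.6.
y₂ = 10.6 × 2.85 = 30.3 ft.
Head loss: ΔE = (y₂ − y₁)³/(4y₁y₂) = (30.3 − 2.85)³/(4×2.85×30.3) = 20789/346 = 60.1 ft.
Q = q·b = 215 × 138 = 29670 cfs. P = γ·Q·ΔE/550 = 62.4 × 29670 × 60.1 / 550 = 202285 hp.

P = 202285 hp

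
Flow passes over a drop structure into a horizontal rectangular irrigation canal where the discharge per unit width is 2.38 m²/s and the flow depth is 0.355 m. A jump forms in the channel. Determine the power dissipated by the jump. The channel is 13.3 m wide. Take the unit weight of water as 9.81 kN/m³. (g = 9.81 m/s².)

V₁ = q/y₁ = 2.38/0.355 = 6.70 m/s. Fr₁ = V₁/√(g·y₁) = 6.70/√(9.81×0.355) = 3.59.
From the momentum equation for a rectangular channel, y₂/y₁ = ½[√(1 + 8Fr₁²) − 1] = ½[√104.2 − 1] = 4.61.
y₂ = 4.61 × 0.355 = 1.63 m.
V₂ = q/y₂ = 2.38/1.63 = 1.46 m/s. E₁ = y₁ + V₁²/2g = 2.65 m; E₂ = y₂ + V₂²/2g = 1.74 m. ΔE = E₁ − E₂ = 0.903 m.
Q = q·b = 2.38 × 13.3 = 31.7 m³/s. P = γ·Q·ΔE = 9.81 × 31.7 × 0.903 = 280 kW.

P = 280 kW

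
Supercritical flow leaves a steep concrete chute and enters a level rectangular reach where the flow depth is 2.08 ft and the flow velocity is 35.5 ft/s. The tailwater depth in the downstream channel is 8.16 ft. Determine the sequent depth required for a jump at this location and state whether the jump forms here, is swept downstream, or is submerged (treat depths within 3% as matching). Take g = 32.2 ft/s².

y₂ = 11.8 ft; the jump is swept downstream

Fr₁ = V₁/√(g·y₁) = 35.5/√(32.2×2.08) = 4.34.
Sequent-depth ratio: y₂/y₁ = ½[√(1 + 8Fr₁²) − 1] = ½[√151.5 − 1] = 5.65.
y₂ = 5.65 × 2.08 = 11.8 ft.
Tailwater y_tw = 8.16 ft: y_tw < y₂, so the jump is swept downstream.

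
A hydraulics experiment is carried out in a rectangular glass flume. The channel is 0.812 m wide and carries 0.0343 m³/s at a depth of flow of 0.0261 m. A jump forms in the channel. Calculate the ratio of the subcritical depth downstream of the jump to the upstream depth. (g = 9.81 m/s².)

y₂/y₁ = 4.05

q = Q/b = 0.0343/0.812 = 0.0422 m²/s; V₁ = q/y₁ = 1.62 m/s. Fr₁ = V₁/√(g·y₁) = 3.20.
Bélanger equation: y₂/y₁ = ½[√(1 + 8Fr₁²) − 1] = ½[√82.84 − 1] = 4.05.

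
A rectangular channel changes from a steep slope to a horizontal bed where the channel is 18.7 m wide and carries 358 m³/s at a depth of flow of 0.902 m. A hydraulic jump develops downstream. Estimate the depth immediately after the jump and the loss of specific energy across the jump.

y₂ = 8.66 m; ΔE = 15.0 m

q = Q/b = 358/18.7 = 19.1 m²/s; V₁ = q/y₁ = 21.2 m/s. Fr₁ = V₁/√(g·y₁) = 7.14.
Bélanger equation: y₂/y₁ = ½[√(1 + 8Fr₁²) − 1] = ½[√408.3 − 1] = 9.60.
y₂ = 9.60 × 0.902 = 8.66 m.
Head loss: ΔE = (y₂ − y₁)³/(4y₁y₂) = (8.66 − 0.902)³/(4×0.902×8.66) = 467/31.3 = 15.0 m.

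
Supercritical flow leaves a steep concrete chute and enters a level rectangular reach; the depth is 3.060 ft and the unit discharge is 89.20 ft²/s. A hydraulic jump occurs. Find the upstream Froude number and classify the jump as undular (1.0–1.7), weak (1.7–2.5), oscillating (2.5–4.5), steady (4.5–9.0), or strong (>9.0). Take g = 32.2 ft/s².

Fr₁ = 2.937; oscillating jump

V₁ = q/y₁ = 89.20/3.060 = 29.15 ft/s. Fr₁ = V₁/√(g·y₁) = 29.15/√(32.2×3.060) = 2.937.
Fr₁ = 2.937 lies in the oscillating range.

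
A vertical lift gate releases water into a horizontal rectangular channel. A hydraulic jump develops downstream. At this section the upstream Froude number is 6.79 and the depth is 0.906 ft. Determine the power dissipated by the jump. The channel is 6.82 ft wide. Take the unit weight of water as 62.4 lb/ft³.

P = 341 hp

Fr₁ = 6.79 (given).
From the momentum equation for a rectangular channel, y₂/y₁ = ½[√(1 + 8Fr₁²) − 1] = ½[√369.8 − 1] = 9.12.
y₂ = 9.12 × 0.906 = 8.26 ft.
V₁ = Fr₁·√(g·y₁) = 6.79×√(32.2×0.906) = 36.7 ft/s; q = V₁·y₁ = 33.2 ft²/s. V₂ = q/y₂ = 33.2/8.26 = 4.02 ft/s. E₁ = y₁ + V₁²/2g = 21.8 ft; E₂ = y₂ + V₂²/2g = 8.51 ft. ΔE = E₁ − E₂ = 13.3 ft.
Q = q·b = 33.2 × 6.82 = 227 cfs. P = γ·Q·ΔE/550 = 62.4 × 227 × 13.3 / 550 = 341 hp.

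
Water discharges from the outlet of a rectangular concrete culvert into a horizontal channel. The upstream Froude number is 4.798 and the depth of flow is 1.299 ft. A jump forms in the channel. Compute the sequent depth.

Fr₁ = 4.798 (given).
By Bélanger, y₂/y₁ = ½[√(1 + 8Fr₁²) − 1] = ½[√185.17 − 1] = 6.304.
y₂ = 6.304 × 1.299 = 8.189 ft.

y₂ = 8.189 ft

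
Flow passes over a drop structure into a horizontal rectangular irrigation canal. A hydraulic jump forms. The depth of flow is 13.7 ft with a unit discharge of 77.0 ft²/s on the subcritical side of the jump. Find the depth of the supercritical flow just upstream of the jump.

y₁ = 1.74 ft

V₂ = q/y₂ = 77.0/13.7 = 5.62 ft/s; Fr₂ = V₂/√(g·y₂) = 0.268.
The Bélanger relation is symmetric: y₁/y₂ = ½[√(1 + 8Fr₂²) − 1] = ½[√1.573 − 1] = 0.127.
y₁ = 0.127 × 13.7 = 1.74 ft.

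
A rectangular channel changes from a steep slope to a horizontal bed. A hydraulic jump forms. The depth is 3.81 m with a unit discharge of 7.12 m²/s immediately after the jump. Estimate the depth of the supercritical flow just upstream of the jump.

V₂ = q/y₂ = 7.12/3.81 = 1.87 m/s; Fr₂ = V₂/√(g·y₂) = 0.306.
From the momentum equation (using Fr₂), y₁/y₂ = ½[√(1 + 8Fr₂²) − 1] = ½[√1.747 − 1] = 0.161.
y₁ = 0.161 × 3.81 = 0.613 m.

y₁ = 0.613 m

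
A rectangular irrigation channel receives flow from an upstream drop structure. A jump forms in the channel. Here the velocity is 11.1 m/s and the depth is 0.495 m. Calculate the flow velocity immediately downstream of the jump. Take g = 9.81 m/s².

Fr₁ = V₁/√(g·y₁) = 11.1/√(9.81×0.495) = 5.04.
By Bélanger, y₂/y₁ = ½[√(1 + 8Fr₁²) − 1] = ½[√204.0 − 1] = 6.64.
y₂ = 6.64 × 0.495 = 3.29 m.
q = V₁·y₁ = 11.1 × 0.495 = 5.49 m²/s.
V₂ = q/y₂ = 5.49/3.29 = 1.67 m/s.

V₂ = 1.67 m/s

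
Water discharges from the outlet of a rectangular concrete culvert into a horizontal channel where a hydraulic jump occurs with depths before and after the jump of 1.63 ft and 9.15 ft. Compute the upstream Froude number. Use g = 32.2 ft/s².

Fr₁ = 4.31

For a rectangular channel the momentum equation gives q² = ½·g·y₁·y₂·(y₁ + y₂) = ½×32.2×1.63×9.15×10.8 = 2589.
q = √2589 = 50.9 ft²/s.
V₁ = q/y₁ = 31.2 ft/s; Fr₁ = V₁/√(g·y₁) = 4.31.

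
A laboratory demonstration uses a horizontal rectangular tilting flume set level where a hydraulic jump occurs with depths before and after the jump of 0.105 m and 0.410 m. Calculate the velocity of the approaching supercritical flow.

V₁ = 3.14 m/s

For a rectangular channel the momentum equation gives q² = ½·g·y₁·y₂·(y₁ + y₂) = ½×9.81×0.105×0.410×0.515 = 0.109.
q = √0.109 = 0.330 m²/s.
V₁ = q/y₁ = 0.330/0.105 = 3.14 m/s.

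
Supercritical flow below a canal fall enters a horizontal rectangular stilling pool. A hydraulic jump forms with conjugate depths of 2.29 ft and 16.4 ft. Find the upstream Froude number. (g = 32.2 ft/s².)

Fr₁ = 5.41

For a rectangular channel the momentum equation gives q² = ½·g·y₁·y₂·(y₁ + y₂) = ½×32.2×2.29×16.4×18.7 = 11301.
q = √11301 = 106 ft²/s.
V₁ = q/y₁ = 46.4 ft/s; Fr₁ = V₁/√(g·y₁) = 5.41.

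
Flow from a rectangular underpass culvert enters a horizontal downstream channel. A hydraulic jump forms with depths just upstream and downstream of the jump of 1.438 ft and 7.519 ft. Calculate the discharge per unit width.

q = 39.49 ft²/s

For a rectangular channel the momentum equation gives q² = ½·g·y₁·y₂·(y₁ + y₂) = ½×32.2×1.438×7.519×8.957 = 1559.
q = √1559 = 39.49 ft²/s.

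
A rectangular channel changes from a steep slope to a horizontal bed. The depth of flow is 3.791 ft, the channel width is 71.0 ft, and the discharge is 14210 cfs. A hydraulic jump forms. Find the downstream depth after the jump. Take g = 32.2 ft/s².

q = Q/b = 14210/71.0 = 200.1 ft²/s; V₁ = q/y₁ = 52.79 ft/s. Fr₁ = V₁/√(g·y₁) = 4.778.
Bélanger equation: y₂/y₁ = ½[√(1 + 8Fr₁²) − 1] = ½[√183.66 − 1] = 6.276.
y₂ = 6.276 × 3.791 = 23.79 ft.

y₂ = 23.79 ft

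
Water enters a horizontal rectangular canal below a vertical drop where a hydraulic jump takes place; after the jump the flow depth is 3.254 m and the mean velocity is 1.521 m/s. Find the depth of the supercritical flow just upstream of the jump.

y₁ = 0.4180 m

Fr₂ = V₂/√(g·y₂) = 1.521/√(9.81×3.254) = 0.2692.
Since the conjugate-depth ratio holds either way, y₁/y₂ = ½[√(1 + 8Fr₂²) − 1] = ½[√1.5798 − 1] = 0.1284.
y₁ = 0.1284 × 3.254 = 0.4180 m.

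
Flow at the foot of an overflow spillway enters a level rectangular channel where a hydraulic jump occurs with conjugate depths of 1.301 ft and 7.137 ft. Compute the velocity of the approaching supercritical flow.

V₁ = 27.30 ft/s

For a rectangular channel the momentum equation gives q² = ½·g·y₁·y₂·(y₁ + y₂) = ½×32.2×1.301×7.137×8.438 = 1261.
q = √1261 = 35.52 ft²/s.
V₁ = q/y₁ = 35.52/1.301 = 27.30 ft/s.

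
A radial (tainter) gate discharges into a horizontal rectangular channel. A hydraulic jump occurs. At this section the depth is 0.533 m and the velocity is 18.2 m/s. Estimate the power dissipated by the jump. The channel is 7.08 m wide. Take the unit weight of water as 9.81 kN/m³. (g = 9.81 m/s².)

Fr₁ = V₁/√(g·y₁) = 18.2/√(9.81×0.533) = 7.96.
Conjugate-depth relation: y₂/y₁ = ½[√(1 + 8Fr₁²) − 1] = ½[√507.8 − 1] = 10.8.
y₂ = 10.8 × 0.533 = 5.74 m.
q = V₁·y₁ = 18.2 × 0.533 = 9.70 m²/s. V₂ = q/y₂ = 9.70/5.74 = 1.69 m/s. E₁ = y₁ + V₁²/2g = 17.4 m; E₂ = y₂ + V₂²/2g = 5.88 m. ΔE = E₁ − E₂ = 11.5 m.
Q = q·b = 9.70 × 7.08 = 68.7 m³/s. P = γ·Q·ΔE = 9.81 × 68.7 × 11.5 = 7769 kW.

P = 7769 kW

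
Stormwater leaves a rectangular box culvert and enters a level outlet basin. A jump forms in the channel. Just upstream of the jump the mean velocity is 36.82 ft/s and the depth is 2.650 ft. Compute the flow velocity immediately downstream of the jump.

Fr₁ = V₁/√(g·y₁) = 36.82/√(32.2×2.650) = 3.986.
From the momentum equation for a rectangular channel, y₂/y₁ = ½[√(1 + 8Fr₁²) − 1] = ½[√128.10 − 1] = 5.159.
y₂ = 5.159 × 2.650 = 13.67 ft.
q = V₁·y₁ = 36.82 × 2.650 = 97.57 ft²/s.
V₂ = q/y₂ = 97.57/13.67 = 7.137 ft/s.

V₂ = 7.137 ft/s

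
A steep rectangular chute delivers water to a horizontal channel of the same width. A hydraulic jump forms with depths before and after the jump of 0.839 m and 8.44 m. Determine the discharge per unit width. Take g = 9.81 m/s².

For a rectangular channel the momentum equation gives q² = ½·g·y₁·y₂·(y₁ + y₂) = ½×9.81×0.839×8.44×9.28 = 322.
q = √322 = 18.0 m²/s.

q = 18.0 m²/s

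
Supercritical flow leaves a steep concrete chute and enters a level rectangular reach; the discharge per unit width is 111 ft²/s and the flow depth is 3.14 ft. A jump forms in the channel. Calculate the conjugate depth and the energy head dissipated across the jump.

y₂ = 14.1 ft; ΔE = 7.46 ft

V₁ = q/y₁ = 111/3.14 = 35.4 ft/s. Fr₁ = V₁/√(g·y₁) = 35.4/√(32.2×3.14) = 3.52.
Bélanger equation: y₂/y₁ = ½[√(1 + 8Fr₁²) − 1] = ½[√99.88 − 1] = 4.50.
y₂ = 4.50 × 3.14 = 14.1 ft.
V₂ = q/y₂ = 111/14.1 = 7.86 ft/s. E₁ = y₁ + V₁²/2g = 22.5 ft; E₂ = y₂ + V₂²/2g = 15.1 ft. ΔE = E₁ − E₂ = 7.46 ft.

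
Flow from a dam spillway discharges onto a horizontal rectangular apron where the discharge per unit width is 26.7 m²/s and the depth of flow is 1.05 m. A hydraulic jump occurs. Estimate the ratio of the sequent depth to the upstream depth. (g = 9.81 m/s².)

V₁ = q/y₁ = 26.7/1.05 = 25.4 m/s. Fr₁ = V₁/√(g·y₁) = 25.4/√(9.81×1.05) = 7.92.
Conjugate-depth relation: y₂/y₁ = ½[√(1 + 8Fr₁²) − 1] = ½[√503.2 − 1] = 10.7.

y₂/y₁ = 10.7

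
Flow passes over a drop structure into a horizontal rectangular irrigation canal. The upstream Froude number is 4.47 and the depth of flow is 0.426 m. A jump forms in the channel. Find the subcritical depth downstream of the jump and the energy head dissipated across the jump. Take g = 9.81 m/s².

y₂ = 2.49 m; ΔE = 2.07 m

Fr₁ = 4.47 (given).
Conjugate-depth relation: y₂/y₁ = ½[√(1 + 8Fr₁²) − 1] = ½[√160.8 − 1] = 5.84.
y₂ = 5.84 × 0.426 = 2.49 m.
V₁ = Fr₁·√(g·y₁) = 4.47×√(9.81×0.426) = 9.14 m/s; q = V₁·y₁ = 3.89 m²/s. V₂ = q/y₂ = 3.89/2.49 = 1.56 m/s. E₁ = y₁ + V₁²/2g = 4.68 m; E₂ = y₂ + V₂²/2g = 2.61 m. ΔE = E₁ − E₂ = 2.07 m.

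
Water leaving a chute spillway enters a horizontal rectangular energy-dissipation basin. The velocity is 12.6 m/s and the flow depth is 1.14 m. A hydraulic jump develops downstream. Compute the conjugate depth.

Fr₁ = V₁/√(g·y₁) = 12.6/√(9.81×1.14) = 3.77.
From the momentum equation for a rectangular channel, y₂/y₁ = ½[√(1 + 8Fr₁²) − 1] = ½[√114.6 − 1] = 4.85.
y₂ = 4.85 × 1.14 = 5.53 m.

y₂ = 5.53 m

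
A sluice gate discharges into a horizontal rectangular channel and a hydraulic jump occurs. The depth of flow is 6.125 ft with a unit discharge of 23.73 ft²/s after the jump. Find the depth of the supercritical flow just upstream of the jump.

y₁ = 0.8220 ft

V₂ = q/y₂ = 23.73/6.125 = 3.874 ft/s; Fr₂ = V₂/√(g·y₂) = 0.2759.
From the momentum equation (using Fr₂), y₁/y₂ = ½[√(1 + 8Fr₂²) − 1] = ½[√1.6089 − 1] = 0.1342.
y₁ = 0.1342 × 6.125 = 0.8220 ft.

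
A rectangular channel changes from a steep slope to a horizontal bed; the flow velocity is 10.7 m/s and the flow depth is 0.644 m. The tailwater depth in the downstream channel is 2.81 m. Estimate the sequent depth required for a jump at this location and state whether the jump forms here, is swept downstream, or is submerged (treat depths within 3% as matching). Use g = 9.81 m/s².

Fr₁ = V₁/√(g·y₁) = 10.7/√(9.81×0.644) = 4.26.
Conjugate-depth relation: y₂/y₁ = ½[√(1 + 8Fr₁²) − 1] = ½[√146.0 − 1] = 5.54.
y₂ = 5.54 × 0.644 = 3.57 m.
Tailwater y_tw = 2.81 m: y_tw < y₂, so the jump is swept downstream.

y₂ = 3.57 m; the jump is swept downstream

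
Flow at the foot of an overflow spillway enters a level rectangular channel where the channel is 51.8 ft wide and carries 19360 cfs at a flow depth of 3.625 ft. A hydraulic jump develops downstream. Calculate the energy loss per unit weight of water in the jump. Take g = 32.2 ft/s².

ΔE = 120.6 ft

q = Q/b = 19360/51.8 = 373.7 ft²/s; V₁ = q/y₁ = 103.1 ft/s. Fr₁ = V₁/√(g·y₁) = 9.543.
By Bélanger, y₂/y₁ = ½[√(1 + 8Fr₁²) − 1] = ½[√729.55 − 1] = 13.01.
y₂ = 13.01 × 3.625 = 47.14 ft.
Head loss: ΔE = (y₂ − y₁)³/(4y₁y₂) = (47.14 − 3.625)³/(4×3.625×47.14) = 82418/683.6 = 120.6 ft.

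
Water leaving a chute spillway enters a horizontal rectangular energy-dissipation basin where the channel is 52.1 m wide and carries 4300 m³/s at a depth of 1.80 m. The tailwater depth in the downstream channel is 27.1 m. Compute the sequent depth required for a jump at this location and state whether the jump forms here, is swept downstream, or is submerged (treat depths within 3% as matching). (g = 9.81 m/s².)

y₂ = 26.9 m; the jump forms here

q = Q/b = 4300/52.1 = 82.5 m²/s; V₁ = q/y₁ = 45.9 m/s. Fr₁ = V₁/√(g·y₁) = 10.9.
Bélanger equation: y₂/y₁ = ½[√(1 + 8Fr₁²) − 1] = ½[√953.5 − 1] = 14.9.
y₂ = 14.9 × 1.80 = 26.9 m.
Tailwater y_tw = 27.1 m: y_tw ≈ y₂, so the jump forms here.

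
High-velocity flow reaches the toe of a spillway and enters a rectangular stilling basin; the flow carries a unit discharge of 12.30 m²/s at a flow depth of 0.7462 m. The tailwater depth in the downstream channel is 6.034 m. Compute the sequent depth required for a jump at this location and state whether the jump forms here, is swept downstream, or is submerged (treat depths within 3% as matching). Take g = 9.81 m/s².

y₂ = 6.067 m; the jump forms here

V₁ = q/y₁ = 12.30/0.7462 = 16.48 m/s. Fr₁ = V₁/√(g·y₁) = 16.48/√(9.81×0.7462) = 6.092.
By Bélanger, y₂/y₁ = ½[√(1 + 8Fr₁²) − 1] = ½[√297.94 − 1] = 8.130.
y₂ = 8.130 × 0.7462 = 6.067 m.
Tailwater y_tw = 6.034 m: y_tw ≈ y₂, so the jump forms here.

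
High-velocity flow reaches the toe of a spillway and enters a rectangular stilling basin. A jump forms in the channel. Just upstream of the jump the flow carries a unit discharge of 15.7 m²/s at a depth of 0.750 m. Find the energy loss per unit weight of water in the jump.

V₁ = q/y₁ = 15.7/0.750 = 20.9 m/s. Fr₁ = V₁/√(g·y₁) = 20.9/√(9.81×0.750) = 7.72.
Conjugate-depth relation: y₂/y₁ = ½[√(1 + 8Fr₁²) − 1] = ½[√477.5 − 1] = 10.4.
y₂ = 10.4 × 0.750 = 7.82 m.
Head loss: ΔE = (y₂ − y₁)³/(4y₁y₂) = (7.82 − 0.750)³/(4×0.750×7.82) = 353/23.5 = 15.1 m.

ΔE = 15.1 m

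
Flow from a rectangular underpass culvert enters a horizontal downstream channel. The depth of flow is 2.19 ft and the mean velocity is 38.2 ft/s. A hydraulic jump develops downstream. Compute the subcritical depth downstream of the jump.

y₂ = 13.0 ft

Fr₁ = V₁/√(g·y₁) = 38.2/√(32.2×2.19) = 4.55.
From the momentum equation for a rectangular channel, y₂/y₁ = ½[√(1 + 8Fr₁²) − 1] = ½[√166.5 − 1] = 5.95.
y₂ = 5.95 × 2.19 = 13.0 ft.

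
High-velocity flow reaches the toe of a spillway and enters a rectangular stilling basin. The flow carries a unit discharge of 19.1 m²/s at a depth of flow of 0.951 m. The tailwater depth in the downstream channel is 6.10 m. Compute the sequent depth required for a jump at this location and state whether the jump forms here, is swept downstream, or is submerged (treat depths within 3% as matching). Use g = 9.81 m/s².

V₁ = q/y₁ = 19.1/0.951 = 20.1 m/s. Fr₁ = V₁/√(g·y₁) = 20.1/√(9.81×0.951) = 6.58.
From the momentum equation for a rectangular channel, y₂/y₁ = ½[√(1 + 8Fr₁²) − 1] = ½[√346.9 − 1] = 8.81.
y₂ = 8.81 × 0.951 = 8.38 m.
Tailwater y_tw = 6.10 m: y_tw < y₂, so the jump is swept downstream.

y₂ = 8.38 m; the jump is swept downstream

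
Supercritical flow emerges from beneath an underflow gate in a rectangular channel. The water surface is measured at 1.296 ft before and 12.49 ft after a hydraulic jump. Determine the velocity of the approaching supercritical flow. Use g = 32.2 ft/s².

For a rectangular channel the momentum equation gives q² = ½·g·y₁·y₂·(y₁ + y₂) = ½×32.2×1.296×12.49×13.79 = 3593.
q = √3593 = 59.94 ft²/s.
V₁ = q/y₁ = 59.94/1.296 = 46.25 ft/s.

V₁ = 46.25 ft/s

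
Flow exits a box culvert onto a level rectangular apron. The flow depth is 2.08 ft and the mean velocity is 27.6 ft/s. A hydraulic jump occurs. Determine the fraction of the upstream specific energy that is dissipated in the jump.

ΔE/E₁ = 0.312 (31.2%)

Fr₁ = V₁/√(g·y₁) = 27.6/√(32.2×2.08) = 3.37.
From the momentum equation for a rectangular channel, y₂/y₁ = ½[√(1 + 8Fr₁²) − 1] = ½[√91.99 − 1] = 4.30.
y₂ = 4.30 × 2.08 = 8.93 ft.
E₁ = y₁ + V₁²/2g = 13.9 ft. ΔE = (y₂ − y₁)³/(4y₁y₂) = 4.33 ft. ΔE/E₁ = 4.33/13.9 = 0.312.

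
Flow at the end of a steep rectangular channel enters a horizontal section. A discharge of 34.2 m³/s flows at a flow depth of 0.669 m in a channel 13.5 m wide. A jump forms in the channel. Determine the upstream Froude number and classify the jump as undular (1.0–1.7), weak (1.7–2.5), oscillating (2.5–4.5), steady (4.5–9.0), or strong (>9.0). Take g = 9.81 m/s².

Fr₁ = 1.48; undular jump

q = Q/b = 34.2/13.5 = 2.53 m²/s; V₁ = q/y₁ = 3.79 m/s. Fr₁ = V₁/√(g·y₁) = 1.48.
Fr₁ = 1.48 lies in the undular range.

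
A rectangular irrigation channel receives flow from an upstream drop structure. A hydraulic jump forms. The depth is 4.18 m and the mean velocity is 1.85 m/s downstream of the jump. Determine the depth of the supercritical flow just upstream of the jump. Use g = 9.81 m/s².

y₁ = 0.609 m

Fr₂ = V₂/√(g·y₂) = 1.85/√(9.81×4.18) = 0.289.
The Bélanger relation is symmetric: y₁/y₂ = ½[√(1 + 8Fr₂²) − 1] = ½[√1.668 − 1] = 0.146.
y₁ = 0.146 × 4.18 = 0.609 m.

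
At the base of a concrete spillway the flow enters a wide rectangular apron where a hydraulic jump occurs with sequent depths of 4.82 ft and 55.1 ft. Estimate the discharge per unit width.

For a rectangular channel the momentum equation gives q² = ½·g·y₁·y₂·(y₁ + y₂) = ½×32.2×4.82×55.1×59.9 = 256210.
q = √256210 = 506 ft²/s.

q = 506 ft²/s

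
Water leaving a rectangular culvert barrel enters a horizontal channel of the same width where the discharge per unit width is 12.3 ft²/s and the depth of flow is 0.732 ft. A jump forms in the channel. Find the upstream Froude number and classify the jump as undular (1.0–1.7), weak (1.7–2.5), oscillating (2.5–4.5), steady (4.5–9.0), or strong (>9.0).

Fr₁ = 3.46; oscillating jump

V₁ = q/y₁ = 12.3/0.732 = 16.8 ft/s. Fr₁ = V₁/√(g·y₁) = 16.8/√(32.2×0.732) = 3.46.
Fr₁ = 3.46 lies in the oscillating range.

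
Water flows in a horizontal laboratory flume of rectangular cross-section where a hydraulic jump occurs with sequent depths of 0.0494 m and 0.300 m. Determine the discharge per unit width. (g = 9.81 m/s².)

For a rectangular channel the momentum equation gives q² = ½·g·y₁·y₂·(y₁ + y₂) = ½×9.81×0.0494×0.300×0.349 = 0.0254.
q = √0.0254 = 0.159 m²/s.

q = 0.159 m²/s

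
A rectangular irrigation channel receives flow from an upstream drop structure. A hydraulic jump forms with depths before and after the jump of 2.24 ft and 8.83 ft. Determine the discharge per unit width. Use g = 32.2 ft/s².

q = 59.4 ft²/s

For a rectangular channel the momentum equation gives q² = ½·g·y₁·y₂·(y₁ + y₂) = ½×32.2×2.24×8.83×11.1 = 3525.
q = √3525 = 59.4 ft²/s.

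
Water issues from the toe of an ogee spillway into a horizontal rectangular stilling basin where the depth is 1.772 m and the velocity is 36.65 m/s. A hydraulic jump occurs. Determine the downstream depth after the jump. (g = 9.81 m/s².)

y₂ = 21.16 m

Fr₁ = V₁/√(g·y₁) = 36.65/√(9.81×1.772) = 8.790.
Sequent-depth ratio: y₂/y₁ = ½[√(1 + 8Fr₁²) − 1] = ½[√619.17 − 1] = 11.94.
y₂ = 11.94 × 1.772 = 21.16 m.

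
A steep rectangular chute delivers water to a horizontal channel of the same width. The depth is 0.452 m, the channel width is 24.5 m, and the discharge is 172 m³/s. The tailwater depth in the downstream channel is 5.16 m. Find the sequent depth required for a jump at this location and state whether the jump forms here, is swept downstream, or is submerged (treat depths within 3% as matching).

q = Q/b = 172/24.5 = 7.02 m²/s; V₁ = q/y₁ = 15.5 m/s. Fr₁ = V₁/√(g·y₁) = 7.38.
From the momentum equation for a rectangular channel, y₂/y₁ = ½[√(1 + 8Fr₁²) − 1] = ½[√436.2 − 1] = 9.94.
y₂ = 9.94 × 0.452 = 4.49 m.
Tailwater y_tw = 5.16 m: y_tw > y₂, so the jump is submerged.

y₂ = 4.49 m; the jump is submerged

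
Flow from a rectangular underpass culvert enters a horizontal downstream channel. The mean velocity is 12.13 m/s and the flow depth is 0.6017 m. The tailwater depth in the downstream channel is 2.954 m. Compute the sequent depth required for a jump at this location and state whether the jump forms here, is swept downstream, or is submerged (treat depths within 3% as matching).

Fr₁ = V₁/√(g·y₁) = 12.13/√(9.81×0.6017) = 4.993.
From the momentum equation for a rectangular channel, y₂/y₁ = ½[√(1 + 8Fr₁²) − 1] = ½[√200.42 − 1] = 6.578.
y₂ = 6.578 × 0.6017 = 3.958 m.
Tailwater y_tw = 2.954 m: y_tw < y₂, so the jump is swept downstream.

y₂ = 3.958 m; the jump is swept downstream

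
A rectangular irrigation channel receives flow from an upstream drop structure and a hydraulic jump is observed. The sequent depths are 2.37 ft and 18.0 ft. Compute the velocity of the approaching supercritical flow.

V₁ = 49.9 ft/s

For a rectangular channel the momentum equation gives q² = ½·g·y₁·y₂·(y₁ + y₂) = ½×32.2×2.37×18.0×20.4 = 13991.
q = √13991 = 118 ft²/s.
V₁ = q/y₁ = 118/2.37 = 49.9 ft/s.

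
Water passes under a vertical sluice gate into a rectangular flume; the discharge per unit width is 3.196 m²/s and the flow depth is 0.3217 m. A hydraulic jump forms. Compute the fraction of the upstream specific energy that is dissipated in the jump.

ΔE/E₁ = 0.537 (53.7%)

V₁ = q/y₁ = 3.196/0.3217 = 9.935 m/s. Fr₁ = V₁/√(g·y₁) = 9.935/√(9.81×0.3217) = 5.592.
From the momentum equation for a rectangular channel, y₂/y₁ = ½[√(1 + 8Fr₁²) − 1] = ½[√251.20 − 1] = 7.425.
y₂ = 7.425 × 0.3217 = 2.388 m.
E₁ = y₁ + V₁²/2g = 5.352 m. ΔE = (y₂ − y₁)³/(4y₁y₂) = 2.872 m. ΔE/E₁ = 2.872/5.352 = 0.537.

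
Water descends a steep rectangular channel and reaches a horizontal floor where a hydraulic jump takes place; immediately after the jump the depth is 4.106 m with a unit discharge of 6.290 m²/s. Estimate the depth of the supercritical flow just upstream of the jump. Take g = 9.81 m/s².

y₁ = 0.4328 m

V₂ = q/y₂ = 6.290/4.106 = 1.532 m/s; Fr₂ = V₂/√(g·y₂) = 0.2414.
Applying the sequent-depth relation in reverse, y₁/y₂ = ½[√(1 + 8Fr₂²) − 1] = ½[√1.4661 − 1] = 0.1054.
y₁ = 0.1054 × 4.106 = 0.4328 m.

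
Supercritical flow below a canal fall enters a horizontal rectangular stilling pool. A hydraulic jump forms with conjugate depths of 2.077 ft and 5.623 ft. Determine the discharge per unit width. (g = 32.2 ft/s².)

For a rectangular channel the momentum equation gives q² = ½·g·y₁·y₂·(y₁ + y₂) = ½×32.2×2.077×5.623×7.700 = 1448.
q = √1448 = 38.05 ft²/s.

q = 38.05 ft²/s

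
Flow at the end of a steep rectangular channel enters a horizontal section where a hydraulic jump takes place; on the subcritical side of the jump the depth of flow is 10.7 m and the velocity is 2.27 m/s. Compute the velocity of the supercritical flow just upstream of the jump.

V₁ = 25.2 m/s

Fr₂ = V₂/√(g·y₂) = 2.27/√(9.81×10.7) = 0.222.
Applying the sequent-depth relation in reverse, y₁/y₂ = ½[√(1 + 8Fr₂²) − 1] = ½[√1.393 − 1] = 0.0901.
y₁ = 0.0901 × 10.7 = 0.964 m.
V₁ = q/y₁ = 24.3/0.964 = 25.2 m/s.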